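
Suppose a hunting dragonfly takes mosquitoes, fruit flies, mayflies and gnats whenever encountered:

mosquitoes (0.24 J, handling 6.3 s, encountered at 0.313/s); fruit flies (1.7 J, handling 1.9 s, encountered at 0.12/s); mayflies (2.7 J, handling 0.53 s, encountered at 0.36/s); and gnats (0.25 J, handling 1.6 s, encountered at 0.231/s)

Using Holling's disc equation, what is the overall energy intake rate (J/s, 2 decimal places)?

Energy encountered per unit search time: 0.313×0.24 + 0.12×1.7 + 0.36×2.7 + 0.231×0.25 = 1.309 J/s.
Handling time per unit search time: 0.313×6.3 + 0.12×1.9 + 0.36×0.53 + 0.231×1.6 = 2.76.
Rate = 1.309/(1 + 2.76) = 0.3481 J/s.

0.35 J/s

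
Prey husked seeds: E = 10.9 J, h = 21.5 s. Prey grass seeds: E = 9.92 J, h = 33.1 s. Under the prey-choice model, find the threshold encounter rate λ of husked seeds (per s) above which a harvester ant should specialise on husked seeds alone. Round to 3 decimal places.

The zero-one rule: include grass seeds iff E₂/h₂ > λE₁/(1+λh₁). Equality gives the switch point.
λE₁h₂ = E₂ + λE₂h₁ ⇒ λ = E₂/(E₁h₂ − E₂h₁) = 9.92/(360.8 − 213.3) = 0.06725 per s.

0.067 per s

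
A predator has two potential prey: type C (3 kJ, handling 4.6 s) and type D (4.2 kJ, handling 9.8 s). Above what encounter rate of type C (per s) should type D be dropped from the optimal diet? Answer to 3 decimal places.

0.417 per s

Drop type D once their profitability E₂/h₂ falls below the rate achievable on type C alone: E₂/h₂ = λE₁/(1 + λh₁).
Solve for λ: λE₁h₂ = E₂(1 + λh₁) → λ(E₁h₂ − E₂h₁) = E₂ → λ = E₂/(E₁h₂ − E₂h₁).
λ = 4.2/(3×9.8 − 4.2×4.6) = 4.2/10.08 = 0.4167 per s.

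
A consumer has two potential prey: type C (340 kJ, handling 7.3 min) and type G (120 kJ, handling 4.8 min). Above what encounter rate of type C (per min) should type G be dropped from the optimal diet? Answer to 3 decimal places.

0.159 per min

The zero-one rule: include type G iff E₂/h₂ > λE₁/(1+λh₁). Equality gives the switch point.
λE₁h₂ = E₂ + λE₂h₁ ⇒ λ = E₂/(E₁h₂ − E₂h₁) = 120/(1632 − 876) = 0.1587 per min.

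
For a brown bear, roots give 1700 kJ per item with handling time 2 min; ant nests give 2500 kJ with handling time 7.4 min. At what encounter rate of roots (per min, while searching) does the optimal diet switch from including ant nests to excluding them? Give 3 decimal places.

Drop ant nests once their profitability E₂/h₂ falls below the rate achievable on roots alone: E₂/h₂ = λE₁/(1 + λh₁).
Solve for λ: λE₁h₂ = E₂(1 + λh₁) → λ(E₁h₂ − E₂h₁) = E₂ → λ = E₂/(E₁h₂ − E₂h₁).
λ = 2500/(1700×7.4 − 2500×2) = 2500/7580 = 0.3298 per min.

0.330 per min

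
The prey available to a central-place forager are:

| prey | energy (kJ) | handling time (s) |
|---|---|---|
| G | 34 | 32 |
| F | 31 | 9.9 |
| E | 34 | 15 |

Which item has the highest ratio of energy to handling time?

Profitability E/h (kJ/s): G = 34/32 = 1.06, F = 31/9.9 = 3.13, E = 34/15 = 2.27.
Ranked: F > E > G.

F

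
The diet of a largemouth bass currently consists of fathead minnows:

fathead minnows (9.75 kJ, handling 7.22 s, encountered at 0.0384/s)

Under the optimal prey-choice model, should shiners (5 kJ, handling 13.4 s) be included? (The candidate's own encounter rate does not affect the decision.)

Current rate: (0.0384×9.75)/(1 + 0.0384×7.22) = 0.2931 kJ/s.
Profitability of shiners: 5/13.4 = 0.3731 kJ/s.
Since 0.3731 > R, including shiners increases the long-run rate.

Yes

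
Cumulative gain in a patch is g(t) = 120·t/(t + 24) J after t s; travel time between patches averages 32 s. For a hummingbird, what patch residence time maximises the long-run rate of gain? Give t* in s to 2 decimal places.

27.71 s

By the marginal value theorem, leave when the instantaneous gain rate g'(t) equals the habitat-wide average g(t)/(T + t).
g'(t) = 120·24/(t + 24)². Setting 120·24/(t+24)² = 120t/[(t+24)(32+t)] gives 24(32+t) = t(t+24), so t² = 24×32 = 768.
t* = √768 = 27.71 s.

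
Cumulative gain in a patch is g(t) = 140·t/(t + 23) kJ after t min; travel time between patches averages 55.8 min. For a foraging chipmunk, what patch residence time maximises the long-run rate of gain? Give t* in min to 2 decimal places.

35.82 min

By the marginal value theorem, leave when the instantaneous gain rate g'(t) equals the habitat-wide average g(t)/(T + t).
g'(t) = 140·23/(t + 23)². Setting 140·23/(t+23)² = 140t/[(t+23)(55.8+t)] gives 23(55.8+t) = t(t+23), so t² = 23×55.8 = 1283.
t* = √1283 = 35.82 min.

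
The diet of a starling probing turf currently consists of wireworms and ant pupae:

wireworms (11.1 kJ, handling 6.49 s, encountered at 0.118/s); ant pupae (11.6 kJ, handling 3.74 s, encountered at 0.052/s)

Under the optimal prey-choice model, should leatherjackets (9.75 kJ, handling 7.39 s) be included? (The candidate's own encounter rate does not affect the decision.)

Intake rate on the current diet: R = (0.118×11.1 + 0.052×11.6) / (1 + 0.118×6.49 + 0.052×3.74) = 1.913/1.96 = 0.9759 kJ/s.
leatherjackets: E/h = 9.75/7.39 = 1.319 kJ/s.
Since 1.319 > R, including leatherjackets increases the long-run rate.

Yes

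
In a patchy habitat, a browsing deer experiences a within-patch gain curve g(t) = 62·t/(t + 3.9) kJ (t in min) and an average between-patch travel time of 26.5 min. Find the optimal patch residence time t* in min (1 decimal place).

10.2 min

Optimal t* satisfies g'(t*) = g(t*)/(T + t*).
g'(t) = 62·3.9/(t + 3.9)². Setting 62·3.9/(t+3.9)² = 62t/[(t+3.9)(26.5+t)] gives 3.9(26.5+t) = t(t+3.9), so t² = 3.9×26.5 = 103.3.
t* = √103.3 = 10.17 min.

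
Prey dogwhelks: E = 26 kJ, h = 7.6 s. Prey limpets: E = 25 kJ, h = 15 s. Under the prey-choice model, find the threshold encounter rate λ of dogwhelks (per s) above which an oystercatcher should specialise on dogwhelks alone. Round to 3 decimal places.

The zero-one rule: include limpets iff E₂/h₂ > λE₁/(1+λh₁). Equality gives the switch point.
λE₁h₂ = E₂ + λE₂h₁ ⇒ λ = E₂/(E₁h₂ − E₂h₁) = 25/(390 − 190) = 0.125 per s.

0.125 per s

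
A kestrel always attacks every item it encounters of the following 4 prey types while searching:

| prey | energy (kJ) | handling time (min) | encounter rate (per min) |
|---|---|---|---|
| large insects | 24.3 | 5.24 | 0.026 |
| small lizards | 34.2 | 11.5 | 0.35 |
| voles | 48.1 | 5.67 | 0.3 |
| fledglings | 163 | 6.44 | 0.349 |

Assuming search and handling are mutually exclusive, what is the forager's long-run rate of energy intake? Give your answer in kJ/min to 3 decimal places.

9.212 kJ/min

Energy encountered per unit search time: 0.026×24.3 + 0.35×34.2 + 0.3×48.1 + 0.349×163 = 83.92 kJ/min.
Handling time per unit search time: 0.026×5.24 + 0.35×11.5 + 0.3×5.67 + 0.349×6.44 = 8.11.
Rate = 83.92/(1 + 8.11) = 9.212 kJ/min.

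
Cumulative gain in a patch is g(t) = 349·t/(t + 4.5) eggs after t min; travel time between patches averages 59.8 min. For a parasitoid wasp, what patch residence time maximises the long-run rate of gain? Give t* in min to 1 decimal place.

By the marginal value theorem, leave when the instantaneous gain rate g'(t) equals the habitat-wide average g(t)/(T + t).
g'(t) = 349·4.5/(t + 4.5)². Setting 349·4.5/(t+4.5)² = 349t/[(t+4.5)(59.8+t)] gives 4.5(59.8+t) = t(t+4.5), so t² = 4.5×59.8 = 269.1.
t* = √269.1 = 16.4 min.

16.4 min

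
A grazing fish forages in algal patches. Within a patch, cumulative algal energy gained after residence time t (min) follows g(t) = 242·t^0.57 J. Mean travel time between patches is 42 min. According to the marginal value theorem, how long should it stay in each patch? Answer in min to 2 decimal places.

Optimal t* satisfies g'(t*) = g(t*)/(T + t*).
g'(t) = 0.57·242·t^-0.43. Setting 0.57·242·t^-0.43 = 242·t^0.57/(42+t) gives 0.57(42+t) = t, so 0.43·t = 0.57×42.
t* = 0.57×42/0.43 = 55.67 min.

55.67 min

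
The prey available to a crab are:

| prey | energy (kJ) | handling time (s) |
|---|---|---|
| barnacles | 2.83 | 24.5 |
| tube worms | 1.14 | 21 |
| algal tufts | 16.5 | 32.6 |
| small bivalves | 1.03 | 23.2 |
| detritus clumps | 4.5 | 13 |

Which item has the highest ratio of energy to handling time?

Profitability E/h (kJ/s): barnacles = 2.83/24.5 = 0.116, tube worms = 1.14/21 = 0.0543, algal tufts = 16.5/32.6 = 0.506, small bivalves = 1.03/23.2 = 0.0444, detritus clumps = 4.5/13 = 0.346.
Ranked: algal tufts > detritus clumps > barnacles > tube worms > small bivalves.

algal tufts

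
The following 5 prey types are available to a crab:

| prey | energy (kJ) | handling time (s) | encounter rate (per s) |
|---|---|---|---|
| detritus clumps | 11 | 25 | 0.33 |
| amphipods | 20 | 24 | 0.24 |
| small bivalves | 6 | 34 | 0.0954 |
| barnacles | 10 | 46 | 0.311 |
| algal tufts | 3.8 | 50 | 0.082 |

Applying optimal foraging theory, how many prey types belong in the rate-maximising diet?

Profitabilities (E/h, kJ/s): amphipods 0.833, detritus clumps 0.44, barnacles 0.217, small bivalves 0.176, algal tufts 0.076. Add prey in this order while the next type's profitability exceeds the intake rate on those already taken.
Rate on top 1: 0.7101. detritus clumps: 0.44 < 0.7101 → exclude; stop.
Optimal diet: amphipods — 1 of 5 types.

1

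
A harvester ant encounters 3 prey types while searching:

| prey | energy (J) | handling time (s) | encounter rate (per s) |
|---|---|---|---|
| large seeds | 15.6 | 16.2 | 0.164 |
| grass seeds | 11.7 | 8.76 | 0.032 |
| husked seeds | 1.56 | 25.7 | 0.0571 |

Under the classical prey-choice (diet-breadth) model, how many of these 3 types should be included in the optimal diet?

2

Rank by E/h (J/s): grass seeds 1.34, large seeds 0.963, husked seeds 0.0607. Include each in turn until the next type's E/h falls below the running intake rate.
Rate on top 1: 0.2924. large seeds: 0.963 > 0.2924 → include.
Rate on top 2: 0.7449. husked seeds: 0.0607 < 0.7449 → exclude; stop.
Optimal diet: grass seeds, large seeds — 2 of 3 types.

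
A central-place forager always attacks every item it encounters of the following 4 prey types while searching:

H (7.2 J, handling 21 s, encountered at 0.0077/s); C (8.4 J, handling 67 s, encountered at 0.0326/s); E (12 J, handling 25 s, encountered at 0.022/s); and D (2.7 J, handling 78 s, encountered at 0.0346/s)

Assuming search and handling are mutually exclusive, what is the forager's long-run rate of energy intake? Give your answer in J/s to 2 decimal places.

Energy encountered per unit search time: 0.0077×7.2 + 0.0326×8.4 + 0.022×12 + 0.0346×2.7 = 0.6867 J/s.
Handling time per unit search time: 0.0077×21 + 0.0326×67 + 0.022×25 + 0.0346×78 = 5.595.
Rate = 0.6867/(1 + 5.595) = 0.1041 J/s.

0.10 J/s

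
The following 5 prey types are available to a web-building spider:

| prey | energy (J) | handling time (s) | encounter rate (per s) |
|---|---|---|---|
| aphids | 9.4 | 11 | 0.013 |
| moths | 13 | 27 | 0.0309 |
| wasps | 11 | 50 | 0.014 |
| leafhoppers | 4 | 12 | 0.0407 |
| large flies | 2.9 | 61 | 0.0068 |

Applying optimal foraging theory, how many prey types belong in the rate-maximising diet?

3

Profitabilities (E/h, J/s): aphids 0.855, moths 0.481, leafhoppers 0.333, wasps 0.22, large flies 0.0475. Add prey in this order while the next type's profitability exceeds the intake rate on those already taken.
Rate on top 1: 0.1069. moths: 0.481 > 0.1069 → include.
Rate on top 2: 0.265. leafhoppers: 0.333 > 0.265 → include.
Rate on top 3: 0.2785. wasps: 0.22 < 0.2785 → exclude; stop.
Optimal diet: aphids, moths, leafhoppers — 3 of 5 types.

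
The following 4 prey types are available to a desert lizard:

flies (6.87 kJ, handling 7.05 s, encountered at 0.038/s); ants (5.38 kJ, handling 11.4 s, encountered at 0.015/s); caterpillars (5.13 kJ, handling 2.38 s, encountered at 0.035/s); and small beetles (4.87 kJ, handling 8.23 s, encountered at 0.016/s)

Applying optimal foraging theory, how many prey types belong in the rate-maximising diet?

Profitabilities (E/h, kJ/s): caterpillars 2.16, flies 0.974, small beetles 0.592, ants 0.472. Add prey in this order while the next type's profitability exceeds the intake rate on those already taken.
Rate on top 1: 0.1657. flies: 0.974 > 0.1657 → include.
Rate on top 2: 0.3261. small beetles: 0.592 > 0.3261 → include.
Rate on top 3: 0.3497. ants: 0.472 > 0.3497 → include.
Optimal diet: caterpillars, flies, small beetles, ants — 4 of 4 types.

4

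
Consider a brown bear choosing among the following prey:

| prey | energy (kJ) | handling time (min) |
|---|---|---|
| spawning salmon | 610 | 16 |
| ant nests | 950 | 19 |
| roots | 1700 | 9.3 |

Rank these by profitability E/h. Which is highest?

Profitability E/h (kJ/min): spawning salmon = 610/16 = 38.1, ant nests = 950/19 = 50, roots = 1700/9.3 = 183.
Ranked: roots > ant nests > spawning salmon.

roots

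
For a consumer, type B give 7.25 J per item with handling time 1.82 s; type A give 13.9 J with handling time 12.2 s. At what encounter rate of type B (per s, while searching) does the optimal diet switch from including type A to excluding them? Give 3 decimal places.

At the threshold, the rate on type B alone equals the profitability of type A: λ·7.25/(1 + λ·1.82) = 13.9/12.2 = 1.139.
Rearranging, λ(7.25 − 1.139×1.82) = 1.139, so λ = 1.139/5.176 = 0.2201 per s.

0.220 per s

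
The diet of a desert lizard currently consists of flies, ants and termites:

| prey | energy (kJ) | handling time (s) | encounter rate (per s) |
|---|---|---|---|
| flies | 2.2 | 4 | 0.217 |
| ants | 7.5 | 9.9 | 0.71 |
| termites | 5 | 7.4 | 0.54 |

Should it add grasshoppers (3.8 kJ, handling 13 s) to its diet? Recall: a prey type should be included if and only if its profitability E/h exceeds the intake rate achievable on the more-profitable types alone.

No

Intake rate on the current diet: R = (0.217×2.2 + 0.71×7.5 + 0.54×5) / (1 + 0.217×4 + 0.71×9.9 + 0.54×7.4) = 8.502/12.89 = 0.6595 kJ/s.
Profitability of grasshoppers: 3.8/13 = 0.2923 kJ/s.
0.2923 < 0.6595, so adding grasshoppers would lower the average — exclude it.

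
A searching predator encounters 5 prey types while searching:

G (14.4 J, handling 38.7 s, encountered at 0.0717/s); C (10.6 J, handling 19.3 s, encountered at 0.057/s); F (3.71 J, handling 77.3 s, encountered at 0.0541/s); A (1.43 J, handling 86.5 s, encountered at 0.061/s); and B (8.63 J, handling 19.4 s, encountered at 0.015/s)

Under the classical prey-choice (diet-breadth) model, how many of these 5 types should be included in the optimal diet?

Profitabilities (E/h, J/s): C 0.549, B 0.445, G 0.372, F 0.048, A 0.0165. Add prey in this order while the next type's profitability exceeds the intake rate on those already taken.
Rate on top 1: 0.2877. B: 0.445 > 0.2877 → include.
Rate on top 2: 0.3068. G: 0.372 > 0.3068 → include.
Rate on top 3: 0.3419. F: 0.048 < 0.3419 → exclude; stop.
Optimal diet: C, B, G — 3 of 5 types.

3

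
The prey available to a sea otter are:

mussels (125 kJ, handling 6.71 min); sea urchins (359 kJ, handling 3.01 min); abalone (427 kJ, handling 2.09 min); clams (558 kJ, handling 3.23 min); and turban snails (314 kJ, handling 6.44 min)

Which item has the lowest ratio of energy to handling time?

mussels

In descending order of E/h:
abalone: 427/2.09 = 204 kJ/min
clams: 558/3.23 = 173 kJ/min
sea urchins: 359/3.01 = 119 kJ/min
turban snails: 314/6.44 = 48.8 kJ/min
mussels: 125/6.71 = 18.6 kJ/min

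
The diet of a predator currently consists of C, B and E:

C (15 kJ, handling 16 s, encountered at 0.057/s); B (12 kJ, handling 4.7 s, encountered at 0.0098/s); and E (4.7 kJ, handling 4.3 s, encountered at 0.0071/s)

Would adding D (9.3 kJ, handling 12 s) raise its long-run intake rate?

Yes

On C, B and E alone, R = ΣλE/(1+Σλh) = 1.006/1.989 = 0.5059 kJ/s.
D: E/h = 9.3/12 = 0.775 kJ/s.
0.775 > 0.5059, so adding D raises the average — include it.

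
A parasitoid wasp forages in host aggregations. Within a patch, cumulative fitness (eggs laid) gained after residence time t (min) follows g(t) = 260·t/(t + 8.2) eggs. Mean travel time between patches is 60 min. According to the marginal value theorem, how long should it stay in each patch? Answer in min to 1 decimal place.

22.2 min

Optimal t* satisfies g'(t*) = g(t*)/(T + t*).
g'(t) = 260·8.2/(t + 8.2)². Setting 260·8.2/(t+8.2)² = 260t/[(t+8.2)(60+t)] gives 8.2(60+t) = t(t+8.2), so t² = 8.2×60 = 492.
t* = √492 = 22.18 min.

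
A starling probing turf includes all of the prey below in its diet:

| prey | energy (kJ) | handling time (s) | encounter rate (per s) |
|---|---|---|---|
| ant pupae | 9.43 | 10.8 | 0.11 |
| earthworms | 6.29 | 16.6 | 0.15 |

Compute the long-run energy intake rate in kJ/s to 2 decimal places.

0.42 kJ/s

R = (0.11×9.43 + 0.15×6.29) / (1 + 0.11×10.8 + 0.15×16.6) = 1.981/4.678 = 0.4234 kJ/s.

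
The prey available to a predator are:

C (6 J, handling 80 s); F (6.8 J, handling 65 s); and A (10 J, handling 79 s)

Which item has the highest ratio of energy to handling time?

In descending order of E/h:
A: 10/79 = 0.127 J/s
F: 6.8/65 = 0.105 J/s
C: 6/80 = 0.075 J/s

A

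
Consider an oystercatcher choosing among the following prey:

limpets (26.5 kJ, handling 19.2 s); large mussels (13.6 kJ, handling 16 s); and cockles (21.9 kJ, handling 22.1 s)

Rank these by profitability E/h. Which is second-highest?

cockles

Profitability E/h (kJ/s): limpets = 26.5/19.2 = 1.38, large mussels = 13.6/16 = 0.85, cockles = 21.9/22.1 = 0.991.
Ranked: limpets > cockles > large mussels.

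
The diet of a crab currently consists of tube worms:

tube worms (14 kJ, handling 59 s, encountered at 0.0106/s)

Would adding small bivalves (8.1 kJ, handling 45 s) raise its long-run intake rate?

On tube worms alone, R = ΣλE/(1+Σλh) = 0.1484/1.625 = 0.0913 kJ/s.
small bivalves: E/h = 8.1/45 = 0.18 kJ/s.
Since 0.18 > R, including small bivalves increases the long-run rate.

Yes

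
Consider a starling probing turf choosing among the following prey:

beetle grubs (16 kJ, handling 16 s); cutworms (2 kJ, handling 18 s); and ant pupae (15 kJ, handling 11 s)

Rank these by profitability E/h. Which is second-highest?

Profitability E/h (kJ/s): beetle grubs = 16/16 = 1, cutworms = 2/18 = 0.111, ant pupae = 15/11 = 1.36.
Ranked: ant pupae > beetle grubs > cutworms.

beetle grubs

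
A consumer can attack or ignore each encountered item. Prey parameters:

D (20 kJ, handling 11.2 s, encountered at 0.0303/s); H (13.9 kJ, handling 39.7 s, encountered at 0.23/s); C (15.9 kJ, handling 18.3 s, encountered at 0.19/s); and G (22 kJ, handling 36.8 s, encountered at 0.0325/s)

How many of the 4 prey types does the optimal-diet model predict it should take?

Rank by E/h (kJ/s): D 1.79, C 0.869, G 0.598, H 0.35. Include each in turn until the next type's E/h falls below the running intake rate.
Rate on top 1: 0.4525. C: 0.869 > 0.4525 → include.
Rate on top 2: 0.7531. G: 0.598 < 0.7531 → exclude; stop.
Optimal diet: D, C — 2 of 4 types.

2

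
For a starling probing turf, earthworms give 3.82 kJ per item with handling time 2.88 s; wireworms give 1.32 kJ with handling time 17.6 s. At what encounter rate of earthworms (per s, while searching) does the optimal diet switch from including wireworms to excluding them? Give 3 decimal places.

0.021 per s

Drop wireworms once their profitability E₂/h₂ falls below the rate achievable on earthworms alone: E₂/h₂ = λE₁/(1 + λh₁).
Solve for λ: λE₁h₂ = E₂(1 + λh₁) → λ(E₁h₂ − E₂h₁) = E₂ → λ = E₂/(E₁h₂ − E₂h₁).
λ = 1.32/(3.82×17.6 − 1.32×2.88) = 1.32/63.43 = 0.02081 per s.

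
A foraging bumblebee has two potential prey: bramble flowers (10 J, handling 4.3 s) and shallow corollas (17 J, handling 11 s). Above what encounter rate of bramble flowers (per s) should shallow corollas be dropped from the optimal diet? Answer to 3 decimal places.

0.461 per s

Drop shallow corollas once their profitability E₂/h₂ falls below the rate achievable on bramble flowers alone: E₂/h₂ = λE₁/(1 + λh₁).
Solve for λ: λE₁h₂ = E₂(1 + λh₁) → λ(E₁h₂ − E₂h₁) = E₂ → λ = E₂/(E₁h₂ − E₂h₁).
λ = 17/(10×11 − 17×4.3) = 17/36.9 = 0.4607 per s.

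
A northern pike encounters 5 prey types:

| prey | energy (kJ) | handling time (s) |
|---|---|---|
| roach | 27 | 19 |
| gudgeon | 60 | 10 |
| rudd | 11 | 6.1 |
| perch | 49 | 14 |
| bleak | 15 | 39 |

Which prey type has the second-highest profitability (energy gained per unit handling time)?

In descending order of E/h:
gudgeon: 60/10 = 6 kJ/s
perch: 49/14 = 3.5 kJ/s
rudd: 11/6.1 = 1.8 kJ/s
roach: 27/19 = 1.42 kJ/s
bleak: 15/39 = 0.385 kJ/s

perch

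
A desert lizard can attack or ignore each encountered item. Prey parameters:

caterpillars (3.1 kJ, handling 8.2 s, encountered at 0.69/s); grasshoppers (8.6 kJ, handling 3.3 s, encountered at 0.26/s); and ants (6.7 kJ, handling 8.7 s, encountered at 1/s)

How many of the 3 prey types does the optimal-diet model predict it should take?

Rank by E/h (kJ/s): grasshoppers 2.61, ants 0.77, caterpillars 0.378. Include each in turn until the next type's E/h falls below the running intake rate.
Rate on top 1: 1.203. ants: 0.77 < 1.203 → exclude; stop.
Optimal diet: grasshoppers — 1 of 3 types.

1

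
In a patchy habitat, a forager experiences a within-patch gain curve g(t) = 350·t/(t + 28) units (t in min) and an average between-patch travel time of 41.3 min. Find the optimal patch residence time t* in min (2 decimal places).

34.01 min

Maximise g(t)/(T+t): set derivative to zero → g'(t)(T+t) = g(t).
g'(t) = 350·28/(t + 28)². Setting 350·28/(t+28)² = 350t/[(t+28)(41.3+t)] gives 28(41.3+t) = t(t+28), so t² = 28×41.3 = 1156.
t* = √1156 = 34.01 min.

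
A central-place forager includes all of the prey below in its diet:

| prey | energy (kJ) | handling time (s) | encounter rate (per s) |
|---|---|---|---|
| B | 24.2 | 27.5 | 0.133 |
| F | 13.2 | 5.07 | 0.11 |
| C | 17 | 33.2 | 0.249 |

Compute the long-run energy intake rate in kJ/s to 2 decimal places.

0.66 kJ/s

Energy encountered per unit search time: 0.133×24.2 + 0.11×13.2 + 0.249×17 = 8.904 kJ/s.
Handling time per unit search time: 0.133×27.5 + 0.11×5.07 + 0.249×33.2 = 12.48.
Rate = 8.904/(1 + 12.48) = 0.6604 kJ/s.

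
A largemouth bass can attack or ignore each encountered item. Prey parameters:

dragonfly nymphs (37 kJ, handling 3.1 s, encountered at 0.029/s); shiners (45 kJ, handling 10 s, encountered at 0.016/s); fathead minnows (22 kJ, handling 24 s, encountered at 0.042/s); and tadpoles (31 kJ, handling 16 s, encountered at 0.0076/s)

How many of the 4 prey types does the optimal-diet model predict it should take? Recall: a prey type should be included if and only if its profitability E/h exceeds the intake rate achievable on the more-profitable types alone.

Profitabilities (E/h, kJ/s): dragonfly nymphs 11.9, shiners 4.5, tadpoles 1.94, fathead minnows 0.917. Add prey in this order while the next type's profitability exceeds the intake rate on those already taken.
Rate on top 1: 0.9845. shiners: 4.5 > 0.9845 → include.
Rate on top 2: 1.435. tadpoles: 1.94 > 1.435 → include.
Rate on top 3: 1.479. fathead minnows: 0.917 < 1.479 → exclude; stop.
Optimal diet: dragonfly nymphs, shiners, tadpoles — 3 of 4 types.

3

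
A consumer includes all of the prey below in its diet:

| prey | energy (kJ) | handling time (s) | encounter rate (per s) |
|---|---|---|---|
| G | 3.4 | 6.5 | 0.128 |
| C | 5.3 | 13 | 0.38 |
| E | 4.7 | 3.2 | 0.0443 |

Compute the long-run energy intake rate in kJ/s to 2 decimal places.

0.38 kJ/s

Energy encountered per unit search time: 0.128×3.4 + 0.38×5.3 + 0.0443×4.7 = 2.657 kJ/s.
Handling time per unit search time: 0.128×6.5 + 0.38×13 + 0.0443×3.2 = 5.914.
Rate = 2.657/(1 + 5.914) = 0.3844 kJ/s.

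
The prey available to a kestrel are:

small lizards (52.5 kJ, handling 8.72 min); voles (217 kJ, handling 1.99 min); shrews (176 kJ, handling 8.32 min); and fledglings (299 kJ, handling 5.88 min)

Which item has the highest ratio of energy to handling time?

voles

In descending order of E/h:
voles: 217/1.99 = 109 kJ/min
fledglings: 299/5.88 = 50.9 kJ/min
shrews: 176/8.32 = 21.2 kJ/min
small lizards: 52.5/8.72 = 6.02 kJ/min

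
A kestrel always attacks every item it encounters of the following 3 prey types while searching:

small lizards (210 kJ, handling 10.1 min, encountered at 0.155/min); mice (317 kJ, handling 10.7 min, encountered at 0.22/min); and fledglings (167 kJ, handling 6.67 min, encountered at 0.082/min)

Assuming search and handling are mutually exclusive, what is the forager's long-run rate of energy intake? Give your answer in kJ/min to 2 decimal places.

R = Σλ_iE_i / (1 + Σλ_ih_i)
Numerator: 0.155×210 + 0.22×317 + 0.082×167 = 116
Denominator: 1 + 0.155×10.1 + 0.22×10.7 + 0.082×6.67 = 5.466
R = 116/5.466 = 21.22 kJ/min

21.22 kJ/min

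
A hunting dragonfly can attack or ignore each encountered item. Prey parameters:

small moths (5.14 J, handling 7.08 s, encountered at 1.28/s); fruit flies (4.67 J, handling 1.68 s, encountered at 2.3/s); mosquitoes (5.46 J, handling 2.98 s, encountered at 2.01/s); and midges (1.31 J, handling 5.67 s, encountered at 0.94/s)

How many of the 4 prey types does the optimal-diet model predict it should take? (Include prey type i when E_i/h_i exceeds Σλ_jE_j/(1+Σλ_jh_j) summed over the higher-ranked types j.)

1

E/h in descending order: fruit flies 2.78, mosquitoes 1.83, small moths 0.726, midges 0.231 J/s. The optimal diet is the largest prefix of this list for which every included type satisfies E_i/h_i > R on the types above it.
Rate on top 1: 2.208. mosquitoes: 1.83 < 2.208 → exclude; stop.
Optimal diet: fruit flies — 1 of 4 types.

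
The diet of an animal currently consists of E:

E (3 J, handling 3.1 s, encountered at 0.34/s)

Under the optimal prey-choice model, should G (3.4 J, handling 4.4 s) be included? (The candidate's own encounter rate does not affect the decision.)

Yes

Current rate: (0.34×3)/(1 + 0.34×3.1) = 0.4966 J/s.
Profitability of G: 3.4/4.4 = 0.7727 J/s.
0.7727 > 0.4966, so adding G raises the average — include it.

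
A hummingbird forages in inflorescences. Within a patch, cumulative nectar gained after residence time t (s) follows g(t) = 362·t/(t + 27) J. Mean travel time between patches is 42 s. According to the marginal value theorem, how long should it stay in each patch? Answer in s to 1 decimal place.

33.7 s

By the marginal value theorem, leave when the instantaneous gain rate g'(t) equals the habitat-wide average g(t)/(T + t).
g'(t) = 362·27/(t + 27)². Setting 362·27/(t+27)² = 362t/[(t+27)(42+t)] gives 27(42+t) = t(t+27), so t² = 27×42 = 1134.
t* = √1134 = 33.67 s.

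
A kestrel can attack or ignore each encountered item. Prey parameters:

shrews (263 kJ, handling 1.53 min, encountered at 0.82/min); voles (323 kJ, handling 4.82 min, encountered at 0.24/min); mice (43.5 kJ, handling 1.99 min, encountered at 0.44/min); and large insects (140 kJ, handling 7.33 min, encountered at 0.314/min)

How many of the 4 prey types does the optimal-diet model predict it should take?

1

E/h in descending order: shrews 172, voles 67, mice 21.9, large insects 19.1 kJ/min. The optimal diet is the largest prefix of this list for which every included type satisfies E_i/h_i > R on the types above it.
Rate on top 1: 95.65. voles: 67 < 95.65 → exclude; stop.
Optimal diet: shrews — 1 of 4 types.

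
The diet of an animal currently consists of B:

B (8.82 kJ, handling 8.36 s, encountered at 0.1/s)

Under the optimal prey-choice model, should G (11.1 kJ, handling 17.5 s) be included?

On B alone, R = ΣλE/(1+Σλh) = 0.882/1.836 = 0.4804 kJ/s.
Profitability of G: 11.1/17.5 = 0.6343 kJ/s.
0.6343 > 0.4804, so adding G raises the average — include it.

Yes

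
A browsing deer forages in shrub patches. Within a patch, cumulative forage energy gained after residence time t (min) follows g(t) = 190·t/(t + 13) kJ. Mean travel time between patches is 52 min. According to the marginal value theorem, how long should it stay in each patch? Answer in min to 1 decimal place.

26.0 min

Maximise g(t)/(T+t): set derivative to zero → g'(t)(T+t) = g(t).
g'(t) = 190·13/(t + 13)². Setting 190·13/(t+13)² = 190t/[(t+13)(52+t)] gives 13(52+t) = t(t+13), so t² = 13×52 = 676.
t* = √676 = 26 min.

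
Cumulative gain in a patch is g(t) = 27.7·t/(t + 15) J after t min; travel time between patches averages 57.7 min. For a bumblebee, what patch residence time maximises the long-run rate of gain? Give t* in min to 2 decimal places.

By the marginal value theorem, leave when the instantaneous gain rate g'(t) equals the habitat-wide average g(t)/(T + t).
g'(t) = 27.7·15/(t + 15)². Setting 27.7·15/(t+15)² = 27.7t/[(t+15)(57.7+t)] gives 15(57.7+t) = t(t+15), so t² = 15×57.7 = 865.5.
t* = √865.5 = 29.42 min.

29.42 min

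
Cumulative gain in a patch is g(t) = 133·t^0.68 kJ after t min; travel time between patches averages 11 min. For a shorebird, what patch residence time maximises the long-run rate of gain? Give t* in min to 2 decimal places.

23.38 min

Optimal t* satisfies g'(t*) = g(t*)/(T + t*).
g'(t) = 0.68·133·t^-0.32. Setting 0.68·133·t^-0.32 = 133·t^0.68/(11+t) gives 0.68(11+t) = t, so 0.32·t = 0.68×11.
t* = 0.68×11/0.32 = 23.38 min.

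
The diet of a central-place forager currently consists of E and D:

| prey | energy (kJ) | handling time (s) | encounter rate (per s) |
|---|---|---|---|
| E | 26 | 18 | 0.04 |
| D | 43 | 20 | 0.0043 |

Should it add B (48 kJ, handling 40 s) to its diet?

Current rate: (0.04×26 + 0.0043×43)/(1 + 0.04×18 + 0.0043×20) = 0.6782 kJ/s.
Profitability of B: 48/40 = 1.2 kJ/s.
Since 1.2 > R, including B increases the long-run rate.

Yes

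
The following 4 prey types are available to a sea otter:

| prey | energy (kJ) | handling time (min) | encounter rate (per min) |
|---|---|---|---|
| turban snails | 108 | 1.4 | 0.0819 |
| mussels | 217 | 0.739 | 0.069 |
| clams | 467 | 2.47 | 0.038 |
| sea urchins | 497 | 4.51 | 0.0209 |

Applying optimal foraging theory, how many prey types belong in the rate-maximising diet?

E/h in descending order: mussels 294, clams 189, sea urchins 110, turban snails 77.1 kJ/min. The optimal diet is the largest prefix of this list for which every included type satisfies E_i/h_i > R on the types above it.
Rate on top 1: 14.25. clams: 189 > 14.25 → include.
Rate on top 2: 28.58. sea urchins: 110 > 28.58 → include.
Rate on top 3: 34.79. turban snails: 77.1 > 34.79 → include.
Optimal diet: mussels, clams, sea urchins, turban snails — 4 of 4 types.

4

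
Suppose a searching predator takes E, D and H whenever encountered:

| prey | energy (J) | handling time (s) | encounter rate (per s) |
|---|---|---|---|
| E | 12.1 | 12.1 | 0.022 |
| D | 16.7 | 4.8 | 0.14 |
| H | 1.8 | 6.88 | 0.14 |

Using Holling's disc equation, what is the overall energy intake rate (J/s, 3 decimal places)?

0.984 J/s

R = Σλ_iE_i / (1 + Σλ_ih_i)
Numerator: 0.022×12.1 + 0.14×16.7 + 0.14×1.8 = 2.856
Denominator: 1 + 0.022×12.1 + 0.14×4.8 + 0.14×6.88 = 2.901
R = 2.856/2.901 = 0.9844 J/s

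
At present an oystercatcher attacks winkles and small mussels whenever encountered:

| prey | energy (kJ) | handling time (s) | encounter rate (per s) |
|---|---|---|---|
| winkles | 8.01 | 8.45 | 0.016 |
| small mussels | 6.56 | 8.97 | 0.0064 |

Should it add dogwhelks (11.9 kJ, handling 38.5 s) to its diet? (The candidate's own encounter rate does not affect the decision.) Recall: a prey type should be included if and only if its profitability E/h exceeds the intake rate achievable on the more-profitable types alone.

Yes

Current rate: (0.016×8.01 + 0.0064×6.56)/(1 + 0.016×8.45 + 0.0064×8.97) = 0.1427 kJ/s.
Profitability of dogwhelks: 11.9/38.5 = 0.3091 kJ/s.
0.3091 > 0.1427, so adding dogwhelks raises the average — include it.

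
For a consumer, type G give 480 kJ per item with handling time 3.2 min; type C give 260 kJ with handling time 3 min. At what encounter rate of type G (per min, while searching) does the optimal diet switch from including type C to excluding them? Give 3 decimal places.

0.428 per min

Drop type C once their profitability E₂/h₂ falls below the rate achievable on type G alone: E₂/h₂ = λE₁/(1 + λh₁).
Solve for λ: λE₁h₂ = E₂(1 + λh₁) → λ(E₁h₂ − E₂h₁) = E₂ → λ = E₂/(E₁h₂ − E₂h₁).
λ = 260/(480×3 − 260×3.2) = 260/608 = 0.4276 per min.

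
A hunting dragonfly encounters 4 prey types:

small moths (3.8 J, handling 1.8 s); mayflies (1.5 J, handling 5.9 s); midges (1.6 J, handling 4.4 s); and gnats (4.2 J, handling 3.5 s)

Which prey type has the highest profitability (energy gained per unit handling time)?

small moths

Profitability E/h (J/s): small moths = 3.8/1.8 = 2.11, mayflies = 1.5/5.9 = 0.254, midges = 1.6/4.4 = 0.364, gnats = 4.2/3.5 = 1.2.
Ranked: small moths > gnats > midges > mayflies.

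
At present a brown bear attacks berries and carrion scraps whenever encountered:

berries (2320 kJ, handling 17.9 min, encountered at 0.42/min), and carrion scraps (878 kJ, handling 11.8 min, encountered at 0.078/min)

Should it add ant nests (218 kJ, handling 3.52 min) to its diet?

No

Current rate: (0.42×2320 + 0.078×878)/(1 + 0.42×17.9 + 0.078×11.8) = 110.5 kJ/min.
Profitability of ant nests: 218/3.52 = 61.93 kJ/min.
Since 61.93 < R, time spent handling ant nests is better spent searching.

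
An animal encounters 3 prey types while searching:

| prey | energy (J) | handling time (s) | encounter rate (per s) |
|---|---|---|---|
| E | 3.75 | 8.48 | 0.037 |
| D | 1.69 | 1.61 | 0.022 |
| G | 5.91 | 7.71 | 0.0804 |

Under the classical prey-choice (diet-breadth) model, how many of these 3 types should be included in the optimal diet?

3

Rank by E/h (J/s): D 1.05, G 0.767, E 0.442. Include each in turn until the next type's E/h falls below the running intake rate.
Rate on top 1: 0.03591. G: 0.767 > 0.03591 → include.
Rate on top 2: 0.3095. E: 0.442 > 0.3095 → include.
Optimal diet: D, G, E — 3 of 3 types.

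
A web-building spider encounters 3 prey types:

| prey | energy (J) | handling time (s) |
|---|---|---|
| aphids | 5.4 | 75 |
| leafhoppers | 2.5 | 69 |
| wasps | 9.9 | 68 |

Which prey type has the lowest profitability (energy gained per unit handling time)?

leafhoppers

Profitability E/h (J/s): aphids = 5.4/75 = 0.072, leafhoppers = 2.5/69 = 0.0362, wasps = 9.9/68 = 0.146.
Ranked: wasps > aphids > leafhoppers.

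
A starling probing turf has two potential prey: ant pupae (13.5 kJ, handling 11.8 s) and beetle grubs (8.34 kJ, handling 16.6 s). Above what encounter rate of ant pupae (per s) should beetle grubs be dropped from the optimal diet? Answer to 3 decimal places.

0.066 per s

The zero-one rule: include beetle grubs iff E₂/h₂ > λE₁/(1+λh₁). Equality gives the switch point.
λE₁h₂ = E₂ + λE₂h₁ ⇒ λ = E₂/(E₁h₂ − E₂h₁) = 8.34/(224.1 − 98.41) = 0.06635 per s.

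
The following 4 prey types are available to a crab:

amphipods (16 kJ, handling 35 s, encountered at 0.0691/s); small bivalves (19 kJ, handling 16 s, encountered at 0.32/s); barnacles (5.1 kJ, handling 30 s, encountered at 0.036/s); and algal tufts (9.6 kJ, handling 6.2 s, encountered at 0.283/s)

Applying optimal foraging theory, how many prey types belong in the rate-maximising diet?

E/h in descending order: algal tufts 1.55, small bivalves 1.19, amphipods 0.457, barnacles 0.17 kJ/s. The optimal diet is the largest prefix of this list for which every included type satisfies E_i/h_i > R on the types above it.
Rate on top 1: 0.9863. small bivalves: 1.19 > 0.9863 → include.
Rate on top 2: 1.117. amphipods: 0.457 < 1.117 → exclude; stop.
Optimal diet: algal tufts, small bivalves — 2 of 4 types.

2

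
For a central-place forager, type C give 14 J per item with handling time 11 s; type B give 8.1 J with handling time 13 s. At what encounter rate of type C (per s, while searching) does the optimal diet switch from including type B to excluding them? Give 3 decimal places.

0.087 per s

Drop type B once their profitability E₂/h₂ falls below the rate achievable on type C alone: E₂/h₂ = λE₁/(1 + λh₁).
Solve for λ: λE₁h₂ = E₂(1 + λh₁) → λ(E₁h₂ − E₂h₁) = E₂ → λ = E₂/(E₁h₂ − E₂h₁).
λ = 8.1/(14×13 − 8.1×11) = 8.1/92.9 = 0.08719 per s.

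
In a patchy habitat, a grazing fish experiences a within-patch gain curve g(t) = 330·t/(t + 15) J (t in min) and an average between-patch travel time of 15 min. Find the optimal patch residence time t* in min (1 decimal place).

15.0 min

Optimal t* satisfies g'(t*) = g(t*)/(T + t*).
g'(t) = 330·15/(t + 15)². Setting 330·15/(t+15)² = 330t/[(t+15)(15+t)] gives 15(15+t) = t(t+15), so t² = 15×15 = 225.
t* = √225 = 15 min.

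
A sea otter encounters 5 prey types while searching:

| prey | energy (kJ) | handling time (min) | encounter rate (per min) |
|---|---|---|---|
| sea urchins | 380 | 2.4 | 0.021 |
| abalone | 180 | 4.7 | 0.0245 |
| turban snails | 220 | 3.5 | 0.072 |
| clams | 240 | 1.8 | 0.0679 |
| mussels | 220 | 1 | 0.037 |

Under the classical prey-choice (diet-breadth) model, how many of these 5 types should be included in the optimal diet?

5

E/h in descending order: mussels 220, sea urchins 158, clams 133, turban snails 62.9, abalone 38.3 kJ/min. The optimal diet is the largest prefix of this list for which every included type satisfies E_i/h_i > R on the types above it.
Rate on top 1: 7.85. sea urchins: 158 > 7.85 → include.
Rate on top 2: 14.82. clams: 133 > 14.82 → include.
Rate on top 3: 26.8. turban snails: 62.9 > 26.8 → include.
Rate on top 4: 33.02. abalone: 38.3 > 33.02 → include.
Optimal diet: mussels, sea urchins, clams, turban snails, abalone — 5 of 5 types.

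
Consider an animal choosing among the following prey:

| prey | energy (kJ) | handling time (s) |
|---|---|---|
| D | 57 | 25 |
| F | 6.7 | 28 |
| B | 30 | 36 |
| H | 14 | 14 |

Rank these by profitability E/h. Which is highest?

D

Profitability E/h (kJ/s): D = 57/25 = 2.28, F = 6.7/28 = 0.239, B = 30/36 = 0.833, H = 14/14 = 1.
Ranked: D > H > B > F.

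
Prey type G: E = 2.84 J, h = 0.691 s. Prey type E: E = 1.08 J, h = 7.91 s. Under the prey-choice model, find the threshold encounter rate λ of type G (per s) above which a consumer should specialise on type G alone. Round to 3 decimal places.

Drop type E once their profitability E₂/h₂ falls below the rate achievable on type G alone: E₂/h₂ = λE₁/(1 + λh₁).
Solve for λ: λE₁h₂ = E₂(1 + λh₁) → λ(E₁h₂ − E₂h₁) = E₂ → λ = E₂/(E₁h₂ − E₂h₁).
λ = 1.08/(2.84×7.91 − 1.08×0.691) = 1.08/21.72 = 0.04973 per s.

0.050 per s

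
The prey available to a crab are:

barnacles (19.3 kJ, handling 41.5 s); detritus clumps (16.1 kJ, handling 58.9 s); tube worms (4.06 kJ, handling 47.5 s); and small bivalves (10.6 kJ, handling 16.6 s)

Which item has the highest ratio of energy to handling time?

small bivalves

In descending order of E/h:
small bivalves: 10.6/16.6 = 0.639 kJ/s
barnacles: 19.3/41.5 = 0.465 kJ/s
detritus clumps: 16.1/58.9 = 0.273 kJ/s
tube worms: 4.06/47.5 = 0.0855 kJ/s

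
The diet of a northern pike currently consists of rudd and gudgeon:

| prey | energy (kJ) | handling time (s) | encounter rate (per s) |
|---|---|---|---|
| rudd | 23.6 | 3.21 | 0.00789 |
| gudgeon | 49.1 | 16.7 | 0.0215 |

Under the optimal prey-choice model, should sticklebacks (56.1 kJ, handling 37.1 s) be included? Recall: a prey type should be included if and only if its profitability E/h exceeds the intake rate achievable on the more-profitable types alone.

Current rate: (0.00789×23.6 + 0.0215×49.1)/(1 + 0.00789×3.21 + 0.0215×16.7) = 0.897 kJ/s.
sticklebacks: E/h = 56.1/37.1 = 1.512 kJ/s.
1.512 > 0.897, so adding sticklebacks raises the average — include it.

Yes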